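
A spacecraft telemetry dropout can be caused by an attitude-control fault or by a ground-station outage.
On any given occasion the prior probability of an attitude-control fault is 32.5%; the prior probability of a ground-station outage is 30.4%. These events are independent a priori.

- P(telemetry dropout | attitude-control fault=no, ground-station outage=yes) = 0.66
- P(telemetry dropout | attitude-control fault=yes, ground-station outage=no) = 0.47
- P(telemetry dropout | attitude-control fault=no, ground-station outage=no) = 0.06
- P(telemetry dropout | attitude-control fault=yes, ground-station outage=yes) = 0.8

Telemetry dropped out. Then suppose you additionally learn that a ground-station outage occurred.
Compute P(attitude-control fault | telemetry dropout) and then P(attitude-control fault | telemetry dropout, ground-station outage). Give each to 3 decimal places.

P(telemetry dropout) = 0.06·0.675·0.696 + 0.66·0.675·0.304 + 0.47·0.325·0.696 + 0.8·0.325·0.304 = 0.028188 + 0.135432 + 0.106314 + 0.079040 = 0.348974
Of this, 0.185354 comes from 0.106314 + 0.079040 (the attitude-control fault=true cases).
Hence the posterior is 0.185354/0.348974 ≈ 0.531.

Now also conditioning on ground-station outage=true:
P(telemetry dropout | ground-station outage) = 0.66×0.675 + 0.8×0.325 = 0.445500 + 0.260000 = 0.705500
Restricting to configurations with attitude-control fault present: 0.8×0.325 = 0.260000.
So P(attitude-control fault | telemetry dropout, ground-station outage) = 0.260000/0.705500 ≈ 0.369.

P(attitude-control fault | telemetry dropout) ≈ 0.531; P(attitude-control fault | telemetry dropout, ground-station outage) ≈ 0.369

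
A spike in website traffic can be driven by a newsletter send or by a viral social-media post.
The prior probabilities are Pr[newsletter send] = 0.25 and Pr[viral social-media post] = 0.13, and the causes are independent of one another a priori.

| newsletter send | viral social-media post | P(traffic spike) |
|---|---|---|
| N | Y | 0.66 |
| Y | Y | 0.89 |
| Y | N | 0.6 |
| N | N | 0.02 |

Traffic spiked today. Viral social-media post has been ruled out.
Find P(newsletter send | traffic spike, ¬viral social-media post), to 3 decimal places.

P(traffic spike | ¬viral social-media post) = 0.02·0.75 + 0.6·0.25 = 0.015000 + 0.150000 = 0.165000
The newsletter send-present share is 0.6·0.25 = 0.150000.
So P(newsletter send | traffic spike, ¬viral social-media post) = 0.150000/0.165000 ≈ 0.909.

P(newsletter send | traffic spike, ¬viral social-media post) ≈ 0.909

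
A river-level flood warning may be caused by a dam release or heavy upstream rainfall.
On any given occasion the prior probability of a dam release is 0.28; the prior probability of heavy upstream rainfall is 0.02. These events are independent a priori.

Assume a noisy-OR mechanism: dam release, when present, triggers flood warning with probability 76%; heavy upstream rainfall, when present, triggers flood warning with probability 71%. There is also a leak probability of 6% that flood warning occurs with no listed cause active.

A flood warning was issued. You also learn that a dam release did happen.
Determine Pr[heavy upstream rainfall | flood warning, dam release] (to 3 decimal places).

Pr[heavy upstream rainfall | flood warning, dam release] ≈ 0.024

Under noisy-OR, P(flood warning | causes) = 1 − (1−0.06)·∏(1−qᵢ) over the active causes.
Numerator (weight on configurations with heavy upstream rainfall): 0.934576*0.02 = 0.018692
Normalizer over all consistent configurations: 0.7744*0.98 + 0.934576*0.02 = 0.777604
P(heavy upstream rainfall | flood warning, dam release) = 0.018692/0.777604 ≈ 0.024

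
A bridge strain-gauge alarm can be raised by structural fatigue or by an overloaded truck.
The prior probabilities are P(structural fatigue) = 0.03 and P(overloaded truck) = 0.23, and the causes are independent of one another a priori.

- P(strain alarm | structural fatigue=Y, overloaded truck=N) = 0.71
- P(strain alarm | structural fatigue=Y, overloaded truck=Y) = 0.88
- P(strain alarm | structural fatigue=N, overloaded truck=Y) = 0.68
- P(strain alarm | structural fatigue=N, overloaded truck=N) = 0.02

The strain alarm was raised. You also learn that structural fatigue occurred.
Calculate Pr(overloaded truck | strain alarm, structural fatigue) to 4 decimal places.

Weight on overloaded truck=true, given the evidence: 0.88·0.23 = 0.202400
Normalizer over all consistent configurations: 0.71·0.77 + 0.88·0.23 = 0.749100
P(overloaded truck | strain alarm, structural fatigue) = 0.202400/0.749100 ≈ 0.2702

Pr(overloaded truck | strain alarm, structural fatigue) ≈ 0.2702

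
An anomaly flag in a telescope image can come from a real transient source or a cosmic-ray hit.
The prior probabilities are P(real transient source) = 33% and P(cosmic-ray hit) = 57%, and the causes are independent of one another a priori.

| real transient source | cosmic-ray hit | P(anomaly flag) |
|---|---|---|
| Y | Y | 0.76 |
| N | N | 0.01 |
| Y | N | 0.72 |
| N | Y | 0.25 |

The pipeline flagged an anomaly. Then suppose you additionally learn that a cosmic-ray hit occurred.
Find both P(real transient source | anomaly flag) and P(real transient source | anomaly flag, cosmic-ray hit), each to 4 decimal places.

P(anomaly flag) = 0.01×0.67×0.43 + 0.25×0.67×0.57 + 0.72×0.33×0.43 + 0.76×0.33×0.57 = 0.002881 + 0.095475 + 0.102168 + 0.142956 = 0.343480
Of this, 0.245124 comes from 0.102168 + 0.142956 (the real transient source=true cases).
Hence the posterior is 0.245124/0.343480 ≈ 0.7136.

With the extra evidence:
Weight on real transient source=true, given the evidence: 0.76*0.33 = 0.250800
The normalizing constant is 0.25*0.67 + 0.76*0.33 = 0.418300
P(real transient source | anomaly flag, cosmic-ray hit) = 0.250800/0.418300 ≈ 0.5996
The drop from 0.7136 to 0.5996 is the explaining-away (discounting) effect.

P(real transient source | anomaly flag) ≈ 0.7136; P(real transient source | anomaly flag, cosmic-ray hit) ≈ 0.5996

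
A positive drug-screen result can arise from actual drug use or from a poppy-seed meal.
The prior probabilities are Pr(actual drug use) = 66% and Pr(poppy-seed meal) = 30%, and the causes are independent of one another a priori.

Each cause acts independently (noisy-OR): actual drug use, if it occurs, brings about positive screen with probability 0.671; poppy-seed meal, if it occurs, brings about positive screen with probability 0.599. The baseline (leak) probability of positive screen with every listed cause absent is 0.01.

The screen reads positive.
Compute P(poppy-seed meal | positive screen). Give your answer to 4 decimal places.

Under noisy-OR, P(positive screen | causes) = 1 − (1−0.01)·∏(1−qᵢ) over the active causes.
For the numerator, keep only poppy-seed meal=true terms: 0.061507 + 0.172139 = 0.233646
The normalizing constant is 0.01×0.34×0.7 + 0.60301×0.34×0.3 + 0.67429×0.66×0.7 + 0.86939×0.66×0.3 = 0.547548
Posterior = 0.233646 / 0.547548 ≈ 0.4267

P(poppy-seed meal | positive screen) ≈ 0.4267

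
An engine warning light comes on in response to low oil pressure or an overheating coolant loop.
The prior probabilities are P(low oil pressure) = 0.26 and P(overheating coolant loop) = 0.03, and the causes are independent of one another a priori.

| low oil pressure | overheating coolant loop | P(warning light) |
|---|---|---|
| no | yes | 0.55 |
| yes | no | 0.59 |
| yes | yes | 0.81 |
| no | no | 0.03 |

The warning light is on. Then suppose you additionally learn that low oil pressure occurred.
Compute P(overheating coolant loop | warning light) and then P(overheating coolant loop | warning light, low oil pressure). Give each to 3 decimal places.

P(warning light) = 0.03·0.74·0.97 + 0.55·0.74·0.03 + 0.59·0.26·0.97 + 0.81·0.26·0.03 = 0.021534 + 0.012210 + 0.148798 + 0.006318 = 0.188860
Restricting to configurations with overheating coolant loop present: 0.012210 + 0.006318 = 0.018528.
So P(overheating coolant loop | warning light) = 0.018528/0.188860 ≈ 0.098.

Now also conditioning on low oil pressure=true:
Numerator (weight on configurations with overheating coolant loop): 0.81×0.03 = 0.024300
Normalizer over all consistent configurations: 0.59×0.97 + 0.81×0.03 = 0.596600
P(overheating coolant loop | warning light, low oil pressure) = 0.024300/0.596600 ≈ 0.041

P(overheating coolant loop | warning light) ≈ 0.098; P(overheating coolant loop | warning light, low oil pressure) ≈ 0.041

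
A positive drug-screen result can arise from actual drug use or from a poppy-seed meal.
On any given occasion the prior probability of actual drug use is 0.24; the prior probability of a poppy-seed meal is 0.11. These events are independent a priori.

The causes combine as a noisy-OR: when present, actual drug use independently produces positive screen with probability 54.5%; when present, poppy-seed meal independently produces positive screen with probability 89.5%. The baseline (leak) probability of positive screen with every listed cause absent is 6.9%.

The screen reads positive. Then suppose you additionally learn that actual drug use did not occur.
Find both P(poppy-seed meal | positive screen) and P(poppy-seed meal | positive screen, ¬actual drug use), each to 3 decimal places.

P(poppy-seed meal | positive screen) ≈ 0.372; P(poppy-seed meal | positive screen, ¬actual drug use) ≈ 0.618

Under noisy-OR, P(positive screen | causes) = 1 − (1−0.069)·∏(1−qᵢ) over the active causes.
Sum P(positive screen|·) weighted by the priors over the 4 (actual drug use, poppy-seed meal) configurations:
  P(positive screen) = 0.069×0.76×0.89 + 0.902245×0.76×0.11 + 0.576395×0.24×0.89 + 0.955521×0.24×0.11
        = 0.046672 + 0.075428 + 0.123118 + 0.025226 = 0.270444
The terms with poppy-seed meal present sum to 0.100654, so
  P(poppy-seed meal | positive screen) = 0.100654 / 0.270444 ≈ 0.372

Now also conditioning on actual drug use≠true:
By total probability over both values of poppy-seed meal:
  P(positive screen | ¬actual drug use) = 0.069·0.89 + 0.902245·0.11
        = 0.061410 + 0.099247 = 0.160657
The terms with poppy-seed meal present sum to 0.099247, so
  P(poppy-seed meal | positive screen, ¬actual drug use) = 0.099247 / 0.160657 ≈ 0.618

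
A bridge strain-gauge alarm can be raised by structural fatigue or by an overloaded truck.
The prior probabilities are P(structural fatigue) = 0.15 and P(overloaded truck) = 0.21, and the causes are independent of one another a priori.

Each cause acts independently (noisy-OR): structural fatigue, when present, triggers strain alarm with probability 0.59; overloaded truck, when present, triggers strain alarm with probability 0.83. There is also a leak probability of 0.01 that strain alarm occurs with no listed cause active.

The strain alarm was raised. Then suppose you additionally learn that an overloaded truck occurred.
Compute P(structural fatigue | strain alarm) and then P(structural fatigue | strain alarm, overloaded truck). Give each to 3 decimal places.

P(structural fatigue | strain alarm) ≈ 0.391; P(structural fatigue | strain alarm, overloaded truck) ≈ 0.165

Under noisy-OR, P(strain alarm | causes) = 1 − (1−0.01)·∏(1−qᵢ) over the active causes.
By total probability over the 4 (structural fatigue, overloaded truck) configurations:
  P(strain alarm) = 0.01*0.85*0.79 + 0.8317*0.85*0.21 + 0.5941*0.15*0.79 + 0.930997*0.15*0.21
        = 0.006715 + 0.148458 + 0.070401 + 0.029326 = 0.254900
The terms with structural fatigue present sum to 0.099727, so
  P(structural fatigue | strain alarm) = 0.099727 / 0.254900 ≈ 0.391

Now condition on the additional information:
For the numerator, keep only structural fatigue=true terms: 0.930997·0.15 = 0.139650
The normalizing constant is 0.8317·0.85 + 0.930997·0.15 = 0.846595
Posterior = 0.139650 / 0.846595 ≈ 0.165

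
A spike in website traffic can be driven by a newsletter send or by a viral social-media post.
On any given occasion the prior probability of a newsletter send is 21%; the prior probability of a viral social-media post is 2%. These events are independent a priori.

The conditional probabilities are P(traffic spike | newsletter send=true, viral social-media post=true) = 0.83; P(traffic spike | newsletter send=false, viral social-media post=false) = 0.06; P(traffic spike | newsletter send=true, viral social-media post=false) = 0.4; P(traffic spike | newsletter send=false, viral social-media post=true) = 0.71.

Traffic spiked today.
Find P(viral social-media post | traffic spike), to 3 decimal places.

By total probability over the 4 (newsletter send, viral social-media post) configurations:
  P(traffic spike) = 0.06×0.79×0.98 + 0.71×0.79×0.02 + 0.4×0.21×0.98 + 0.83×0.21×0.02
        = 0.046452 + 0.011218 + 0.082320 + 0.003486 = 0.143476
Configurations with viral social-media post contribute 0.014704, so
  P(viral social-media post | traffic spike) = 0.014704 / 0.143476 ≈ 0.102

P(viral social-media post | traffic spike) ≈ 0.102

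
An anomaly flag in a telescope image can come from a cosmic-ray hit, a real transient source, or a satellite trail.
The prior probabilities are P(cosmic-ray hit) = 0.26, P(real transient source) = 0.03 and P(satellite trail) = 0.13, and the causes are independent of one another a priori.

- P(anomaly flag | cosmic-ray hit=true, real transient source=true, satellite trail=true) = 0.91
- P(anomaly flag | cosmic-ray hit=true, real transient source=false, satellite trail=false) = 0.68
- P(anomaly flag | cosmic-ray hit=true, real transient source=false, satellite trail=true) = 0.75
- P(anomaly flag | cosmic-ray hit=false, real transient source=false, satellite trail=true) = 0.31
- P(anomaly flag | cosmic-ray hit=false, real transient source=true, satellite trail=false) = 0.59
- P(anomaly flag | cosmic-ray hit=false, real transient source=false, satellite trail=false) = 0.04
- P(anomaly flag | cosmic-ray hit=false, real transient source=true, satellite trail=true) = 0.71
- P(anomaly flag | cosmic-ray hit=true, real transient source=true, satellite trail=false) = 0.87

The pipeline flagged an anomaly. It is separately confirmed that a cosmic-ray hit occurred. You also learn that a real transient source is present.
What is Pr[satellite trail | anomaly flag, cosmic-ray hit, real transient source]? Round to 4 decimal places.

Pr[satellite trail | anomaly flag, cosmic-ray hit, real transient source] ≈ 0.1352

Numerator (weight on configurations with satellite trail): 0.91·0.13 = 0.118300
Normalizer over all consistent configurations: 0.87·0.87 + 0.91·0.13 = 0.875200
Posterior = 0.118300 / 0.875200 ≈ 0.1352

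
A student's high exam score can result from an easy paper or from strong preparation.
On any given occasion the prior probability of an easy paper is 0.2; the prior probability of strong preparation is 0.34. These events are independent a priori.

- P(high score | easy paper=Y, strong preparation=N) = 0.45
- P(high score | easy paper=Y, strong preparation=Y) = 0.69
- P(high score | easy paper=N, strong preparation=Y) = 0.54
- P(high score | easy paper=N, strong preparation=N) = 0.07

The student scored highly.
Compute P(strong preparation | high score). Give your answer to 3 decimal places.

For the numerator, keep only strong preparation=true terms: 0.146880 + 0.046920 = 0.193800
The normalizing constant is 0.07*0.8*0.66 + 0.54*0.8*0.34 + 0.45*0.2*0.66 + 0.69*0.2*0.34 = 0.290160
Posterior = 0.193800 / 0.290160 ≈ 0.668

P(strong preparation | high score) ≈ 0.668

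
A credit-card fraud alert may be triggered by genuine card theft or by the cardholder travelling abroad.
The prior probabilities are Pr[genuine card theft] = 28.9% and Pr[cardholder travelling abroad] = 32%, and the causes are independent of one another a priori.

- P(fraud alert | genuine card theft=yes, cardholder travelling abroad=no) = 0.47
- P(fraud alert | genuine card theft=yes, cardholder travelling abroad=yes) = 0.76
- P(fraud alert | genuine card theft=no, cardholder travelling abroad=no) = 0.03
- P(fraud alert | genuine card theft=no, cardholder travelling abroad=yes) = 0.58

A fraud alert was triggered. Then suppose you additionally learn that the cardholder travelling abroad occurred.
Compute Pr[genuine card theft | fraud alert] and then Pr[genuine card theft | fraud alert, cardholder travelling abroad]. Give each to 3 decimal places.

Pr[genuine card theft | fraud alert] ≈ 0.526; Pr[genuine card theft | fraud alert, cardholder travelling abroad] ≈ 0.348

Enumerate the 4 (genuine card theft, cardholder travelling abroad) configurations and weight by the priors:
  P(fraud alert) = 0.03·0.711·0.68 + 0.58·0.711·0.32 + 0.47·0.289·0.68 + 0.76·0.289·0.32
        = 0.014504 + 0.131962 + 0.092364 + 0.070285 = 0.309115
Configurations with genuine card theft contribute 0.162649, so
  P(genuine card theft | fraud alert) = 0.162649 / 0.309115 ≈ 0.526

Now also conditioning on cardholder travelling abroad=true:
For the numerator, keep only genuine card theft=true terms: 0.76×0.289 = 0.219640
Denominator P(fraud alert | cardholder travelling abroad): 0.58×0.711 + 0.76×0.289 = 0.632020
P(genuine card theft | fraud alert, cardholder travelling abroad) = 0.219640/0.632020 ≈ 0.348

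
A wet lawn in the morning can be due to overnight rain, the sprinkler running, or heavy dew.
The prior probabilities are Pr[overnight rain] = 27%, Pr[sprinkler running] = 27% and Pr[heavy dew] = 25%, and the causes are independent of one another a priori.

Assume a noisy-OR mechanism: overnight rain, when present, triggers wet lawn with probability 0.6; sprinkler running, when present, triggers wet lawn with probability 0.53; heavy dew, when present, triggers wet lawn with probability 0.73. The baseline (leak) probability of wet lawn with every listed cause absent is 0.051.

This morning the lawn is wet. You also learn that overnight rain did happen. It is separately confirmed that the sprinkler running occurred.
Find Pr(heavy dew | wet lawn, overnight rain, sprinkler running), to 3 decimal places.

Under noisy-OR, P(wet lawn | causes) = 1 − (1−0.051)·∏(1−qᵢ) over the active causes.
P(wet lawn | overnight rain, sprinkler running) = 0.821588*0.75 + 0.951829*0.25 = 0.616191 + 0.237957 = 0.854148
Of this, 0.237957 comes from 0.951829*0.25 (the heavy dew=true cases).
Hence the posterior is 0.237957/0.854148 ≈ 0.279.

Pr(heavy dew | wet lawn, overnight rain, sprinkler running) ≈ 0.279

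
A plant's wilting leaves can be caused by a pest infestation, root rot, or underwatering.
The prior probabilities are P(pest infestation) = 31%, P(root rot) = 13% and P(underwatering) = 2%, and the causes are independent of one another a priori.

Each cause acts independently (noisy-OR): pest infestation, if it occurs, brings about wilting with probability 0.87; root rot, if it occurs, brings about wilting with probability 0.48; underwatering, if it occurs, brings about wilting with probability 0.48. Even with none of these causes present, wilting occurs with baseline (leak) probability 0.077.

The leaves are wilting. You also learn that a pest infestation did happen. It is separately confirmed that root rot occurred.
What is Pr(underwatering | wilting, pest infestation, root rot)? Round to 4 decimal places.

Under noisy-OR, P(wilting | causes) = 1 − (1−0.077)·∏(1−qᵢ) over the active causes.
By total probability over both values of underwatering:
  P(wilting | pest infestation, root rot) = 0.937605·0.98 + 0.967555·0.02
        = 0.918853 + 0.019351 = 0.938204
Keeping only the underwatering-present terms gives 0.019351, so
  P(underwatering | wilting, pest infestation, root rot) = 0.019351 / 0.938204 ≈ 0.0206

Pr(underwatering | wilting, pest infestation, root rot) ≈ 0.0206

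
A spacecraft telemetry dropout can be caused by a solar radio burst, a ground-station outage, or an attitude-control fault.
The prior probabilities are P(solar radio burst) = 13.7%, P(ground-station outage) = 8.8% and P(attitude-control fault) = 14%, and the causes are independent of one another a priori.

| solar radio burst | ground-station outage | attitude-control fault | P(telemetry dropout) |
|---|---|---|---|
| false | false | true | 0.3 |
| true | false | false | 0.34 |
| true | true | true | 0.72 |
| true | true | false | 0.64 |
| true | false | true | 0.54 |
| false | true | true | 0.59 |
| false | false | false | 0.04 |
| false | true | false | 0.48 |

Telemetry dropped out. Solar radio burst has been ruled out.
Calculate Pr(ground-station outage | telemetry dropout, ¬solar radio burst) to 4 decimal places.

For the numerator, keep only ground-station outage=true terms: 0.036326 + 0.007269 = 0.043595
Denominator P(telemetry dropout | ¬solar radio burst): 0.04×0.912×0.86 + 0.3×0.912×0.14 + 0.48×0.088×0.86 + 0.59×0.088×0.14 = 0.113272
P(ground-station outage | telemetry dropout, ¬solar radio burst) = 0.043595/0.113272 ≈ 0.3849

Pr(ground-station outage | telemetry dropout, ¬solar radio burst) ≈ 0.3849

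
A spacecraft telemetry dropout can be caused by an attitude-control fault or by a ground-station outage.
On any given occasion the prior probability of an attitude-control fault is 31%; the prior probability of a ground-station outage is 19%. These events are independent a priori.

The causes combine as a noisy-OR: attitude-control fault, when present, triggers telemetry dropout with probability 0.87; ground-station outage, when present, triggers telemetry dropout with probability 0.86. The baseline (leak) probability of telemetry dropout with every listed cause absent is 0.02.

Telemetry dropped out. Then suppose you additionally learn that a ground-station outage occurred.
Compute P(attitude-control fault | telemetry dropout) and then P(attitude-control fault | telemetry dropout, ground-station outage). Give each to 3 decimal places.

P(attitude-control fault | telemetry dropout) ≈ 0.690; P(attitude-control fault | telemetry dropout, ground-station outage) ≈ 0.338

Under noisy-OR, P(telemetry dropout | causes) = 1 − (1−0.02)·∏(1−qᵢ) over the active causes.
Weight on attitude-control fault=true, given the evidence: 0.219110 + 0.057849 = 0.276959
The normalizing constant is 0.02*0.69*0.81 + 0.8628*0.69*0.19 + 0.8726*0.31*0.81 + 0.982164*0.31*0.19 = 0.401250
Posterior = 0.276959 / 0.401250 ≈ 0.690

With the extra evidence:
P(telemetry dropout | ground-station outage) = 0.8628×0.69 + 0.982164×0.31 = 0.595332 + 0.304471 = 0.899803
The attitude-control fault-present share is 0.982164×0.31 = 0.304471.
So P(attitude-control fault | telemetry dropout, ground-station outage) = 0.304471/0.899803 ≈ 0.338.
— ground-station outage explains away the evidence for attitude-control fault.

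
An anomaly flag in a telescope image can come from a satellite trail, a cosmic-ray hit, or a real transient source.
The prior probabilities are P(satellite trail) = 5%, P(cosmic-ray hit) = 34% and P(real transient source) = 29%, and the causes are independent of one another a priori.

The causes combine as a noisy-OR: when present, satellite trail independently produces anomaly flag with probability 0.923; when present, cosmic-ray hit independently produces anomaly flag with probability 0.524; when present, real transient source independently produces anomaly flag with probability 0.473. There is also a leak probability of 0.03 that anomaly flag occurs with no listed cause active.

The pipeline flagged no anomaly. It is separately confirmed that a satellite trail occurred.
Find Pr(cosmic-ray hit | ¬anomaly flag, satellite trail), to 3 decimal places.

Pr(cosmic-ray hit | ¬anomaly flag, satellite trail) ≈ 0.197

Under noisy-OR, P(anomaly flag | causes) = 1 − (1−0.03)·∏(1−qᵢ) over the active causes.
Numerator (weight on configurations with cosmic-ray hit): 0.008582 + 0.001847 = 0.010429
Normalizer over all consistent configurations: 0.07469·0.66·0.71 + 0.039362·0.66·0.29 + 0.035552·0.34·0.71 + 0.018736·0.34·0.29 = 0.052963
Posterior = 0.010429 / 0.052963 ≈ 0.197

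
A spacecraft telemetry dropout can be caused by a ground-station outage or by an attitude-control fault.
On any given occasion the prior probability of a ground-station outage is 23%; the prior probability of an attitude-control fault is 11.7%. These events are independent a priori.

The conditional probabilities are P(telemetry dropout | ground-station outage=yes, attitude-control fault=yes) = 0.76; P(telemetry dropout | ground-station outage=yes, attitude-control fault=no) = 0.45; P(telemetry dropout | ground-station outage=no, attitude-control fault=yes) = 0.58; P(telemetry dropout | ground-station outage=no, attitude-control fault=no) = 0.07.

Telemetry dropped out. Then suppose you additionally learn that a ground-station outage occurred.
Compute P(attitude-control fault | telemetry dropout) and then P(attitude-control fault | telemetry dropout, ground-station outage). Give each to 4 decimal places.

Numerator (weight on configurations with attitude-control fault): 0.052252 + 0.020452 = 0.072704
Normalizer over all consistent configurations: 0.07*0.77*0.883 + 0.58*0.77*0.117 + 0.45*0.23*0.883 + 0.76*0.23*0.117 = 0.211689
P(attitude-control fault | telemetry dropout) = 0.072704/0.211689 ≈ 0.3434

With the extra evidence:
P(telemetry dropout | ground-station outage) = 0.45*0.883 + 0.76*0.117 = 0.397350 + 0.088920 = 0.486270
Of this, 0.088920 comes from 0.76*0.117 (the attitude-control fault=true cases).
Hence the posterior is 0.088920/0.486270 ≈ 0.1829.
— ground-station outage explains away the evidence for attitude-control fault.

P(attitude-control fault | telemetry dropout) ≈ 0.3434; P(attitude-control fault | telemetry dropout, ground-station outage) ≈ 0.1829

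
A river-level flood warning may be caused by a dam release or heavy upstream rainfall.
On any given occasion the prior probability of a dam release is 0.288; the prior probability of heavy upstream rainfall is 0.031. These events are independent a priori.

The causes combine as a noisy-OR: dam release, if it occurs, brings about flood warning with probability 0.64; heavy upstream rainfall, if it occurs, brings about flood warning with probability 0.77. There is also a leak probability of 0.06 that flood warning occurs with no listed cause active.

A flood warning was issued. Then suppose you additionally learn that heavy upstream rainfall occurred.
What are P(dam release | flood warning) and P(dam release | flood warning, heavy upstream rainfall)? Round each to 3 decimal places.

Under noisy-OR, P(flood warning | causes) = 1 − (1−0.06)·∏(1−qᵢ) over the active causes.
P(flood warning) = 0.06*0.712*0.969 + 0.7838*0.712*0.031 + 0.6616*0.288*0.969 + 0.922168*0.288*0.031 = 0.041396 + 0.017300 + 0.184634 + 0.008233 = 0.251563
Restricting to configurations with dam release present: 0.184634 + 0.008233 = 0.192867.
P(dam release | flood warning) = 0.192867 / 0.251563 ≈ 0.767

Now also conditioning on heavy upstream rainfall=true:
Numerator (weight on configurations with dam release): 0.922168·0.288 = 0.265584
Normalizer over all consistent configurations: 0.7838·0.712 + 0.922168·0.288 = 0.823650
P(dam release | flood warning, heavy upstream rainfall) = 0.265584/0.823650 ≈ 0.322
Conditioning on heavy upstream rainfall lowers the posterior on dam release: the classic explaining-away effect in a common-effect structure.

P(dam release | flood warning) ≈ 0.767; P(dam release | flood warning, heavy upstream rainfall) ≈ 0.322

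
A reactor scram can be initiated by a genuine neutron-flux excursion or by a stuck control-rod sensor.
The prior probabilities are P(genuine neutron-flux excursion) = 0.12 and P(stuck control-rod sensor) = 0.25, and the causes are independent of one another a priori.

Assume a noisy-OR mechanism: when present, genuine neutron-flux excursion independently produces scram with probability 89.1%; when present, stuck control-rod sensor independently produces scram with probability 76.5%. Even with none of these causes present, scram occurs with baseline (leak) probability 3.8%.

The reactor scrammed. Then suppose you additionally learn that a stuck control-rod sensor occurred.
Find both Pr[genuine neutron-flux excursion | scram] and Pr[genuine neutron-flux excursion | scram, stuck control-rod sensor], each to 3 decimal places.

Under noisy-OR, P(scram | causes) = 1 − (1−0.038)·∏(1−qᵢ) over the active causes.
P(scram) = 0.038×0.88×0.75 + 0.77393×0.88×0.25 + 0.895142×0.12×0.75 + 0.975358×0.12×0.25 = 0.025080 + 0.170265 + 0.080563 + 0.029261 = 0.305169
Of this, 0.109824 comes from 0.080563 + 0.029261 (the genuine neutron-flux excursion=true cases).
So P(genuine neutron-flux excursion | scram) = 0.109824/0.305169 ≈ 0.360.

With the extra evidence:
P(scram | stuck control-rod sensor) = 0.77393×0.88 + 0.975358×0.12 = 0.681058 + 0.117043 = 0.798101
The genuine neutron-flux excursion-present share is 0.975358×0.12 = 0.117043.
P(genuine neutron-flux excursion | scram, stuck control-rod sensor) = 0.117043 / 0.798101 ≈ 0.147
— stuck control-rod sensor explains away the evidence for genuine neutron-flux excursion.

Pr[genuine neutron-flux excursion | scram] ≈ 0.360; Pr[genuine neutron-flux excursion | scram, stuck control-rod sensor] ≈ 0.147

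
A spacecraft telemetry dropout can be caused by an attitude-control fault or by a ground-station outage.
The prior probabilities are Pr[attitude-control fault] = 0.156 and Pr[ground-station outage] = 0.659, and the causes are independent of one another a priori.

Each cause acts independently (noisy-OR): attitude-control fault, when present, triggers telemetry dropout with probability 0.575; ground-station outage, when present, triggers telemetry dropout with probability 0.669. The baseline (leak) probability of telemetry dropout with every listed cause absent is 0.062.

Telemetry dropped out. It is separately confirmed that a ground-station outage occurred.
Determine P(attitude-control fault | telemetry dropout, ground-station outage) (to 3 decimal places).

P(attitude-control fault | telemetry dropout, ground-station outage) ≈ 0.189

Under noisy-OR, P(telemetry dropout | causes) = 1 − (1−0.062)·∏(1−qᵢ) over the active causes.
P(telemetry dropout | ground-station outage) = 0.689522×0.844 + 0.868047×0.156 = 0.581957 + 0.135415 = 0.717372
Restricting to configurations with attitude-control fault present: 0.868047×0.156 = 0.135415.
So P(attitude-control fault | telemetry dropout, ground-station outage) = 0.135415/0.717372 ≈ 0.189.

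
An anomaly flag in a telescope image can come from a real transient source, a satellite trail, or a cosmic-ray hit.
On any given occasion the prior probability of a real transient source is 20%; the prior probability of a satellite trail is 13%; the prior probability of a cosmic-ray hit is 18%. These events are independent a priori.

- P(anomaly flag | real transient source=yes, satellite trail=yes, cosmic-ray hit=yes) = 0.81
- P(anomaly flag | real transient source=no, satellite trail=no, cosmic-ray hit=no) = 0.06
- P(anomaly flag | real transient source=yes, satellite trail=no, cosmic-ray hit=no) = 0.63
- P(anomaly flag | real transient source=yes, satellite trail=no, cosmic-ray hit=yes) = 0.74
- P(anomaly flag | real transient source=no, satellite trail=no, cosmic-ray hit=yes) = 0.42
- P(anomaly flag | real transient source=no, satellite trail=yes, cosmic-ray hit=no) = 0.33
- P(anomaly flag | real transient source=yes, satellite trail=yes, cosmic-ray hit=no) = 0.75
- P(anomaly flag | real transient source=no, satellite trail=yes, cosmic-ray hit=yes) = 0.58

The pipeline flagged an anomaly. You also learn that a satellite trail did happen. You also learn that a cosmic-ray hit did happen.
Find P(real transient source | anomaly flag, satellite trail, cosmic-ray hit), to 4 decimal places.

P(anomaly flag | satellite trail, cosmic-ray hit) = 0.58·0.8 + 0.81·0.2 = 0.464000 + 0.162000 = 0.626000
Restricting to configurations with real transient source present: 0.81·0.2 = 0.162000.
So P(real transient source | anomaly flag, satellite trail, cosmic-ray hit) = 0.162000/0.626000 ≈ 0.2588.

P(real transient source | anomaly flag, satellite trail, cosmic-ray hit) ≈ 0.2588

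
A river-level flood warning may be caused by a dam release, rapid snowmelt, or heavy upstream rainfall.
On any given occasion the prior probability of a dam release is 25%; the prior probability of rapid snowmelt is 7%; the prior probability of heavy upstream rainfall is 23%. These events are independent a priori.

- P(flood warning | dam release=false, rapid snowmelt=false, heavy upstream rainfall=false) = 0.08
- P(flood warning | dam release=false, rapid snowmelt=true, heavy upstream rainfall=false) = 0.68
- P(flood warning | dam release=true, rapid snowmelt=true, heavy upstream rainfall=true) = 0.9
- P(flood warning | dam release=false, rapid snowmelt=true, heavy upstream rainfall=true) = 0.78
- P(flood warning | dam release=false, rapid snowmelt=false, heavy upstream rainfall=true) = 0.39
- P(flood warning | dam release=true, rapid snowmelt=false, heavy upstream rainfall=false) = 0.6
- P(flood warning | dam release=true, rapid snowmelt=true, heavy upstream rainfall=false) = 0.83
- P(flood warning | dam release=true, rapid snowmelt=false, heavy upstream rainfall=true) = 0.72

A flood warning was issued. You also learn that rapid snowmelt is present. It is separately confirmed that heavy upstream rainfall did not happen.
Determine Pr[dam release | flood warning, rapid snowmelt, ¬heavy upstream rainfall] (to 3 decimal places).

Pr[dam release | flood warning, rapid snowmelt, ¬heavy upstream rainfall] ≈ 0.289

Weight on dam release=true, given the evidence: 0.83*0.25 = 0.207500
Normalizer over all consistent configurations: 0.68*0.75 + 0.83*0.25 = 0.717500
Posterior = 0.207500 / 0.717500 ≈ 0.289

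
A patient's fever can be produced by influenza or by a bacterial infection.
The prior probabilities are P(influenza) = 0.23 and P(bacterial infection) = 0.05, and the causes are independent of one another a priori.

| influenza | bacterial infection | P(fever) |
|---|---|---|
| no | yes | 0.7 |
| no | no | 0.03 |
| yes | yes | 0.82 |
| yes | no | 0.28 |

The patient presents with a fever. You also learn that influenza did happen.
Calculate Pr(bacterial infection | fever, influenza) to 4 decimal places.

Pr(bacterial infection | fever, influenza) ≈ 0.1336

By total probability over both values of bacterial infection:
  P(fever | influenza) = 0.28×0.95 + 0.82×0.05
        = 0.266000 + 0.041000 = 0.307000
The terms with bacterial infection present sum to 0.041000, so
  P(bacterial infection | fever, influenza) = 0.041000 / 0.307000 ≈ 0.1336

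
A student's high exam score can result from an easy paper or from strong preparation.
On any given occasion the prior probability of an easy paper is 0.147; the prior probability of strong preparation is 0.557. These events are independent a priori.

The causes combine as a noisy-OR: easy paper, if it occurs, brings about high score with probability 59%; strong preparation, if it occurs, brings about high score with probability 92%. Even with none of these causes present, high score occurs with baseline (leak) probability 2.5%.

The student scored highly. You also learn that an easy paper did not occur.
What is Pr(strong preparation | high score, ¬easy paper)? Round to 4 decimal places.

Under noisy-OR, P(high score | causes) = 1 − (1−0.025)·∏(1−qᵢ) over the active causes.
Enumerate both values of strong preparation and weight by the priors:
  P(high score | ¬easy paper) = 0.025×0.443 + 0.922×0.557
        = 0.011075 + 0.513554 = 0.524629
Configurations with strong preparation contribute 0.513554, so
  P(strong preparation | high score, ¬easy paper) = 0.513554 / 0.524629 ≈ 0.9789

Pr(strong preparation | high score, ¬easy paper) ≈ 0.9789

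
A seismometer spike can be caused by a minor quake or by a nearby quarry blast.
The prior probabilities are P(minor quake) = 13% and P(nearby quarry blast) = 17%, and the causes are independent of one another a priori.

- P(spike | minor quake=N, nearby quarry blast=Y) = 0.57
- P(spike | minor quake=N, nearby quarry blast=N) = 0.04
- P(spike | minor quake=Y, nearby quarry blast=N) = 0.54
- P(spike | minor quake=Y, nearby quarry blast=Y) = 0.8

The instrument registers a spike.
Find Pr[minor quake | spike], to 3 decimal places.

P(spike) = 0.04·0.87·0.83 + 0.57·0.87·0.17 + 0.54·0.13·0.83 + 0.8·0.13·0.17 = 0.028884 + 0.084303 + 0.058266 + 0.017680 = 0.189133
The minor quake-present share is 0.058266 + 0.017680 = 0.075946.
So P(minor quake | spike) = 0.075946/0.189133 ≈ 0.402.

Pr[minor quake | spike] ≈ 0.402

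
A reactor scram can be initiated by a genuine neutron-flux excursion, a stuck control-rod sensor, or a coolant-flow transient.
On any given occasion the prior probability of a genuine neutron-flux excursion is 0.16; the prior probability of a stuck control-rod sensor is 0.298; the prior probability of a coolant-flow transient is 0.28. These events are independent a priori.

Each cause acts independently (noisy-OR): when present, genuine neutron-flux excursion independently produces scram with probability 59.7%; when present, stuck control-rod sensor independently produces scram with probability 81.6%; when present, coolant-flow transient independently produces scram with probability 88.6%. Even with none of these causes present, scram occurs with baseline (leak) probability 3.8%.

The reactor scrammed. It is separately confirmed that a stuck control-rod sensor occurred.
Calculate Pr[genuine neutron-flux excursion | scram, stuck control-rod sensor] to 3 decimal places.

Under noisy-OR, P(scram | causes) = 1 − (1−0.038)·∏(1−qᵢ) over the active causes.
Enumerate the 4 (genuine neutron-flux excursion, coolant-flow transient) configurations and weight by the priors:
  P(scram | stuck control-rod sensor) = 0.822992·0.84·0.72 + 0.979821·0.84·0.28 + 0.928666·0.16·0.72 + 0.991868·0.16·0.28
        = 0.497746 + 0.230454 + 0.106982 + 0.044436 = 0.879618
Keeping only the genuine neutron-flux excursion-present terms gives 0.151418, so
  P(genuine neutron-flux excursion | scram, stuck control-rod sensor) = 0.151418 / 0.879618 ≈ 0.172

Pr[genuine neutron-flux excursion | scram, stuck control-rod sensor] ≈ 0.172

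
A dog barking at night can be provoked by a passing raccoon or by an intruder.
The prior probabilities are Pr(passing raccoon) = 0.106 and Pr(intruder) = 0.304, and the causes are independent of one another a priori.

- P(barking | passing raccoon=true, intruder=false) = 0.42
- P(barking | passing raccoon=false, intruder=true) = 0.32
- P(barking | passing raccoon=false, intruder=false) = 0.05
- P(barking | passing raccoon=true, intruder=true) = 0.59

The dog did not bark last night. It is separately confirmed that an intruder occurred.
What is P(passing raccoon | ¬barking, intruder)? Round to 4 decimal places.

By total probability over both values of passing raccoon:
  P(¬barking | intruder) = 0.68·0.894 + 0.41·0.106
        = 0.607920 + 0.043460 = 0.651380
The terms with passing raccoon present sum to 0.043460, so
  P(passing raccoon | ¬barking, intruder) = 0.043460 / 0.651380 ≈ 0.0667

P(passing raccoon | ¬barking, intruder) ≈ 0.0667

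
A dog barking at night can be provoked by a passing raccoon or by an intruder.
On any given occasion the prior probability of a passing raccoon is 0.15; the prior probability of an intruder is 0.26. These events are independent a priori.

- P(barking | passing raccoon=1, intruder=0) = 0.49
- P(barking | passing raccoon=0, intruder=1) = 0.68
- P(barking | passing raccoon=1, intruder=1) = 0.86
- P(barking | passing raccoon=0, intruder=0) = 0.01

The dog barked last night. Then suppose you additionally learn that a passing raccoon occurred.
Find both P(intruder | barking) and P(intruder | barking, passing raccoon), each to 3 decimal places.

P(intruder | barking) ≈ 0.752; P(intruder | barking, passing raccoon) ≈ 0.381

For the numerator, keep only intruder=true terms: 0.150280 + 0.033540 = 0.183820
Normalizer over all consistent configurations: 0.01×0.85×0.74 + 0.68×0.85×0.26 + 0.49×0.15×0.74 + 0.86×0.15×0.26 = 0.244500
Posterior = 0.183820 / 0.244500 ≈ 0.752

With the extra evidence:
P(barking | passing raccoon) = 0.49×0.74 + 0.86×0.26 = 0.362600 + 0.223600 = 0.586200
The intruder-present share is 0.86×0.26 = 0.223600.
P(intruder | barking, passing raccoon) = 0.223600 / 0.586200 ≈ 0.381
This is intercausal reasoning (explaining away): once passing raccoon accounts for the barking, intruder becomes less likely.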